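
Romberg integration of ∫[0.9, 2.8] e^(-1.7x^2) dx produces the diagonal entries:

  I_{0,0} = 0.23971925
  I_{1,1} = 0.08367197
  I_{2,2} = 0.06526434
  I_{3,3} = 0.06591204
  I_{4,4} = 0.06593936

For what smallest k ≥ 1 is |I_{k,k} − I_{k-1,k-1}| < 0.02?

|I_{1,1} − I_{0,0}| = 0.15604728 ≥ 0.02
|I_{2,2} − I_{1,1}| = 0.01840763 < 0.02

k = 2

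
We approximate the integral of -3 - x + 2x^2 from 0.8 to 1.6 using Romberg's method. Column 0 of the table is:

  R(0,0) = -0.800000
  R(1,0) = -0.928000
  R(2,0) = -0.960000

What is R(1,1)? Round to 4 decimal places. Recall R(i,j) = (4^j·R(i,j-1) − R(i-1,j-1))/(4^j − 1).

Richardson extrapolation on the trapezoidal column (denominator 4−1=3):
R(1,1) = (4·(-0.928000) − (-0.800000)) / 3 = -0.970667
(Column j=1 coincides with Simpson's rule on the same nodes.)

-0.9707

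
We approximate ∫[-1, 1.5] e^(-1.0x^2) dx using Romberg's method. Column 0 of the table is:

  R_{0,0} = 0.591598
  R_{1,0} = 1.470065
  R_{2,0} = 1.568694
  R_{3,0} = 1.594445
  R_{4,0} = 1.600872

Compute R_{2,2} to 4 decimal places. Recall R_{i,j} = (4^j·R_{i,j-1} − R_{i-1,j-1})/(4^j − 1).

Richardson extrapolation on the trapezoidal column (denominator 4−1=3):
R_{1,1} = 1.470065 + (1.470065 − 0.591598)/3 = 1.762887
R_{2,1} = (4·1.568694 − 1.470065) / 3 = 1.601570
R_{2,2} = (16·1.601570 − 1.762887) / 15 = 1.590816

1.5908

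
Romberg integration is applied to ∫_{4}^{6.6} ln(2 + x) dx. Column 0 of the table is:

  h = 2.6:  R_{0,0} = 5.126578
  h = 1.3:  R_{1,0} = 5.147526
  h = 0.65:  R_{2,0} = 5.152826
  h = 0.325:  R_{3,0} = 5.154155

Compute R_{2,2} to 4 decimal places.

R_{1,1} = (4·5.147526 − 5.126578) / 3 = 5.154509
R_{2,1} = (4·5.152826 − 5.147526) / 3 = 5.154593
R_{2,2} = 5.154593 + (5.154593 − 5.154509)/15 = 5.154599
(Column j=1 coincides with Simpson's rule on the same nodes.)

5.1546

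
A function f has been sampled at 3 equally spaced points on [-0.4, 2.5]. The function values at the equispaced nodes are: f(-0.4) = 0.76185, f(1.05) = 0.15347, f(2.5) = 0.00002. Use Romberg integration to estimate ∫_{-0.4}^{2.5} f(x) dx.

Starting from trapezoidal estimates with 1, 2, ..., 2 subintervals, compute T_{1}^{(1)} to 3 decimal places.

T_{0}^{(0)} (trapezoid, 1 panel, h=2.9000): 1.10471
T_{1}^{(0)} (trapezoid, 2 panels, h=1.4500): 0.77489
T_{1}^{(1)} = 0.77489 + (0.77489 − 1.10471)/3 = 0.66495

0.665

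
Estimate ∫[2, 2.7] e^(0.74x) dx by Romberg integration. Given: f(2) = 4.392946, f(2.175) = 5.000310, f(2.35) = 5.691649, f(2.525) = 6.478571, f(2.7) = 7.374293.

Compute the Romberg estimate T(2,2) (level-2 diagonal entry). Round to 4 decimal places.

T(0,0) (trapezoid, 1 panel, h=0.7000): 4.118534
T(1,0) (trapezoid, 2 panels, h=0.3500): 4.051344
T(2,0) (trapezoid, 4 panels, h=0.1750): 4.034476
T(1,1) = 4.051344 + (4.051344 − 4.118534)/3 = 4.028947
T(2,1) = 4.034476 + (4.034476 − 4.051344)/3 = 4.028853
T(2,2) = 4.028853 + (4.028853 − 4.028947)/15 = 4.028847

4.0288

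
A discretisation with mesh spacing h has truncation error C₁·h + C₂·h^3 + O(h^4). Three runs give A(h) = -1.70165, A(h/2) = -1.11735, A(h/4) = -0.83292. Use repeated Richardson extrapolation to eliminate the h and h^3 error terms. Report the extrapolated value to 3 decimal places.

-0.551

First eliminate the h term (factor 2^1 = 2):
  B₁ = (2·(-1.11735) − (-1.70165))/1 = -0.53305
  B₂ = (2·(-0.83292) − (-1.11735))/1 = -0.54849
Then eliminate the h^3 term (factor 2^3 = 8):
  (8·(-0.54849) − (-0.53305))/7 = -0.55070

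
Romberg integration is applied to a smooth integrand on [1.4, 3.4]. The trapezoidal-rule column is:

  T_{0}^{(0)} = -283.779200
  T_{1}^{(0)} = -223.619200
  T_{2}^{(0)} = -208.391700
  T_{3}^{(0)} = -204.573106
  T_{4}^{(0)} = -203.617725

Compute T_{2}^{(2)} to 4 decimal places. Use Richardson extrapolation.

T_{1}^{(1)} = (4·(-223.619200) − (-283.779200)) / 3 = -203.565867
T_{2}^{(1)} = -208.391700 + (-208.391700 − (-223.619200))/3 = -203.315867
T_{2}^{(2)} = -203.315867 + (-203.315867 − (-203.565867))/15 = -203.299200

-203.2992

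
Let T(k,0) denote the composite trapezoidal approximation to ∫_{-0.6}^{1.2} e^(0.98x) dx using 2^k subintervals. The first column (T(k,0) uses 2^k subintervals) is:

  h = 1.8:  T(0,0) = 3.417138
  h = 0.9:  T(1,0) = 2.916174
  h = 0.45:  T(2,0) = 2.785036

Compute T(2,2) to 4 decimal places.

T(1,1) = (4·2.916174 − 3.417138) / 3 = 2.749186
T(2,1) = (4·2.785036 − 2.916174) / 3 = 2.741323
T(2,2) = (16·2.741323 − 2.749186) / 15 = 2.740799

2.7408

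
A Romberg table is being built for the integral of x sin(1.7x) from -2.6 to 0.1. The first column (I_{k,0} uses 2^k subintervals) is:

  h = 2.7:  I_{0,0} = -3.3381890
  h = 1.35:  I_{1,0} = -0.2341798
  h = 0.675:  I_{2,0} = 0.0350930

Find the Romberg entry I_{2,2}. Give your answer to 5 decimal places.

Richardson extrapolation on the trapezoidal column (denominator 4−1=3):
I_{1,1} = -0.2341798 + (-0.2341798 − (-3.3381890))/3 = 0.8004899
I_{2,1} = 0.0350930 + (0.0350930 − (-0.2341798))/3 = 0.1248506
I_{2,2} = 0.1248506 + (0.1248506 − 0.8004899)/15 = 0.0798080
(Column j=1 coincides with Simpson's rule on the same nodes.)

0.07981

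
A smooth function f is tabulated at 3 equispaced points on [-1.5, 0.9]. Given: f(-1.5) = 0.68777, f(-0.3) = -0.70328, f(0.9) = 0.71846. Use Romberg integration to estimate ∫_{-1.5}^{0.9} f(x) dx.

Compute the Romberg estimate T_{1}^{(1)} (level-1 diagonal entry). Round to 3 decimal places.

T_{0}^{(0)} (trapezoid, 1 panel, h=2.4000): 1.68748
T_{1}^{(0)} (trapezoid, 2 panels, h=1.2000): -0.00020
T_{1}^{(1)} = -0.00020 + (-0.00020 − 1.68748)/3 = -0.56276

-0.563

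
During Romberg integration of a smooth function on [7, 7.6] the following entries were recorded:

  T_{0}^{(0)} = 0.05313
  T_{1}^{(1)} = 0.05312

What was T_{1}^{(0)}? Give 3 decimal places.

From T_{1}^{(1)} = (4·T_{1}^{(0)} − T_{0}^{(0)})/3, solve for T_{1}^{(0)}:
4·T_{1}^{(0)} = 3·0.05312 + 0.05313 = 0.21249
T_{1}^{(0)} = 0.05312

0.053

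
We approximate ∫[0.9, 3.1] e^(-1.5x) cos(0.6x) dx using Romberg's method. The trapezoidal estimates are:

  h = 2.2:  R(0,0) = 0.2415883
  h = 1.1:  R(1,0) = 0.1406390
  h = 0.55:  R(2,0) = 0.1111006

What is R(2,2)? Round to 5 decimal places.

R(1,1) = (4·0.1406390 − 0.2415883) / 3 = 0.1069892
R(2,1) = 0.1111006 + (0.1111006 − 0.1406390)/3 = 0.1012545
R(2,2) = 0.1012545 + (0.1012545 − 0.1069892)/15 = 0.1008722

0.10087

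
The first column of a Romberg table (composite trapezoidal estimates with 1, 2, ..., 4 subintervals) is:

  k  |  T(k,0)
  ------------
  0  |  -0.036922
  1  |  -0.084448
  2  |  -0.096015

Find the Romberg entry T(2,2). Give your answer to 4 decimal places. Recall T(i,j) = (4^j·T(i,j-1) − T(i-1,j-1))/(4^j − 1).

T(1,1) = -0.084448 + (-0.084448 − (-0.036922))/3 = -0.100290
T(2,1) = -0.096015 + (-0.096015 − (-0.084448))/3 = -0.099871
T(2,2) = -0.099871 + (-0.099871 − (-0.100290))/15 = -0.099843
(Column j=1 coincides with Simpson's rule on the same nodes.)

-0.0998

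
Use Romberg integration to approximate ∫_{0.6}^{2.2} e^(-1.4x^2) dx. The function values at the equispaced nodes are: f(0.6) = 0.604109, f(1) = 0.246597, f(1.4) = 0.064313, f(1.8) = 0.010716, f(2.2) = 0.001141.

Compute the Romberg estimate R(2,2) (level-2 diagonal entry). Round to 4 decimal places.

0.2354

R(0,0) (trapezoid, 1 panel, h=1.6000): 0.484200
R(1,0) (trapezoid, 2 panels, h=0.8000): 0.293550
R(2,0) (trapezoid, 4 panels, h=0.4000): 0.249700
R(1,1) = 0.293550 + (0.293550 − 0.484200)/3 = 0.230000
R(2,1) = 0.249700 + (0.249700 − 0.293550)/3 = 0.235083
R(2,2) = 0.235083 + (0.235083 − 0.230000)/15 = 0.235422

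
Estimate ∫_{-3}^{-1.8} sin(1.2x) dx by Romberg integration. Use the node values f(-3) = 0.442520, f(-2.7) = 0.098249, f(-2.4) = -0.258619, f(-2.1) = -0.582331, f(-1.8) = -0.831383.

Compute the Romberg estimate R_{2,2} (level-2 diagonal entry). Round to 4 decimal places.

-0.2842

R_{0,0} (trapezoid, 1 panel, h=1.2000): -0.233318
R_{1,0} (trapezoid, 2 panels, h=0.6000): -0.271830
R_{2,0} (trapezoid, 4 panels, h=0.3000): -0.281140
R_{1,1} = -0.271830 + (-0.271830 − (-0.233318))/3 = -0.284667
R_{2,1} = -0.281140 + (-0.281140 − (-0.271830))/3 = -0.284243
R_{2,2} = -0.284243 + (-0.284243 − (-0.284667))/15 = -0.284215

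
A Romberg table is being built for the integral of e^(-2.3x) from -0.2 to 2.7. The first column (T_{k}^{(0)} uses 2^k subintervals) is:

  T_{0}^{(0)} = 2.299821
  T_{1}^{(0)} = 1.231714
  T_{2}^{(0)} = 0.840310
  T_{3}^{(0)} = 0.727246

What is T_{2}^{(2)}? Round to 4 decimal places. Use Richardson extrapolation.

0.6988

Richardson extrapolation on the trapezoidal column (denominator 4−1=3):
T_{1}^{(1)} = (4·1.231714 − 2.299821) / 3 = 0.875678
T_{2}^{(1)} = 0.840310 + (0.840310 − 1.231714)/3 = 0.709842
T_{2}^{(2)} = 0.709842 + (0.709842 − 0.875678)/15 = 0.698786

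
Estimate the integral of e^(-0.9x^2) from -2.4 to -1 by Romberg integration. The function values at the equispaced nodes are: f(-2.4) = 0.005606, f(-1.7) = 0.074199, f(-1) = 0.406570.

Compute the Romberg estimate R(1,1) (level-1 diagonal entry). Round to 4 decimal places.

0.1654

R(0,0) (trapezoid, 1 panel, h=1.4000): 0.288523
R(1,0) (trapezoid, 2 panels, h=0.7000): 0.196201
R(1,1) = 0.196201 + (0.196201 − 0.288523)/3 = 0.165427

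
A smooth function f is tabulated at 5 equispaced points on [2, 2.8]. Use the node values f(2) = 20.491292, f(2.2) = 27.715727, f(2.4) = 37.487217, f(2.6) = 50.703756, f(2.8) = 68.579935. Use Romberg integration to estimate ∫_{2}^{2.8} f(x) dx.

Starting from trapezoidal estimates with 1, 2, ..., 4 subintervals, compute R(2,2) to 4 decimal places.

31.8468

R(0,0) (trapezoid, 1 panel, h=0.8000): 35.628491
R(1,0) (trapezoid, 2 panels, h=0.4000): 32.809132
R(2,0) (trapezoid, 4 panels, h=0.2000): 32.088463
R(1,1) = 32.809132 + (32.809132 − 35.628491)/3 = 31.869346
R(2,1) = 32.088463 + (32.088463 − 32.809132)/3 = 31.848240
R(2,2) = 31.848240 + (31.848240 − 31.869346)/15 = 31.846833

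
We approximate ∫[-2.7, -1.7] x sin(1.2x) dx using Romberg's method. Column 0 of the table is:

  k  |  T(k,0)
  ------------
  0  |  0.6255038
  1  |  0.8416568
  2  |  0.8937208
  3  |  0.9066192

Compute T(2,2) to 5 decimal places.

Richardson extrapolation on the trapezoidal column (denominator 4−1=3):
T(1,1) = 0.8416568 + (0.8416568 − 0.6255038)/3 = 0.9137078
T(2,1) = 0.8937208 + (0.8937208 − 0.8416568)/3 = 0.9110755
T(2,2) = 0.9110755 + (0.9110755 − 0.9137078)/15 = 0.9109000

0.91090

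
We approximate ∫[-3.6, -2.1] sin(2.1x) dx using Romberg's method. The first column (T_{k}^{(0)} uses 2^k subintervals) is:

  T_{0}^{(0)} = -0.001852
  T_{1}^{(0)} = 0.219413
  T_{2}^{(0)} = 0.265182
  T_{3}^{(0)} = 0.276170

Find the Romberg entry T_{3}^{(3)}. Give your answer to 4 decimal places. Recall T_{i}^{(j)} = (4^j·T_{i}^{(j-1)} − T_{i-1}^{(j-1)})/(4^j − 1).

0.2798

T_{1}^{(1)} = (4·0.219413 − (-0.001852)) / 3 = 0.293168
T_{2}^{(1)} = (4·0.265182 − 0.219413) / 3 = 0.280438
T_{3}^{(1)} = 0.276170 + (0.276170 − 0.265182)/3 = 0.279833
T_{2}^{(2)} = 0.280438 + (0.280438 − 0.293168)/15 = 0.279589
T_{3}^{(2)} = (16·0.279833 − 0.280438) / 15 = 0.279793
T_{3}^{(3)} = 0.279793 + (0.279793 − 0.279589)/63 = 0.279796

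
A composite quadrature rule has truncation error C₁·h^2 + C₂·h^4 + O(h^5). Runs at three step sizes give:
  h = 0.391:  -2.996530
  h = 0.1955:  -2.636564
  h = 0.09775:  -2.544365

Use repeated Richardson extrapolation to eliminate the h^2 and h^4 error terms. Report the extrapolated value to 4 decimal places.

-2.5134

First eliminate the h^2 term (factor 2^2 = 4):
  B₁ = (4·(-2.636564) − (-2.996530))/3 = -2.516575
  B₂ = (4·(-2.544365) − (-2.636564))/3 = -2.513632
Then eliminate the h^4 term (factor 2^4 = 16):
  (16·(-2.513632) − (-2.516575))/15 = -2.513436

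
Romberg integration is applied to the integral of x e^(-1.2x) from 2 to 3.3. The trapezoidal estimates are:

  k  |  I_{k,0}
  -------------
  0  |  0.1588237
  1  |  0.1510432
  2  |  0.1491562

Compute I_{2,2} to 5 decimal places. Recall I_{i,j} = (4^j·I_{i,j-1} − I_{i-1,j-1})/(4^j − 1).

0.14853

I_{1,1} = (4·0.1510432 − 0.1588237) / 3 = 0.1484497
I_{2,1} = (4·0.1491562 − 0.1510432) / 3 = 0.1485272
I_{2,2} = 0.1485272 + (0.1485272 − 0.1484497)/15 = 0.1485324
(Column j=1 coincides with Simpson's rule on the same nodes.)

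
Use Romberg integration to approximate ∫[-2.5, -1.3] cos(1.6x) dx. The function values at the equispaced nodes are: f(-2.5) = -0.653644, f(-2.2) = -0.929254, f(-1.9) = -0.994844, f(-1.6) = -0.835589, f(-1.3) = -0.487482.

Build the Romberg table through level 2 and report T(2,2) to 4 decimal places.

-1.0187

T(0,0) (trapezoid, 1 panel, h=1.2000): -0.684676
T(1,0) (trapezoid, 2 panels, h=0.6000): -0.939244
T(2,0) (trapezoid, 4 panels, h=0.3000): -0.999075
T(1,1) = -0.939244 + (-0.939244 − (-0.684676))/3 = -1.024100
T(2,1) = -0.999075 + (-0.999075 − (-0.939244))/3 = -1.019019
T(2,2) = -1.019019 + (-1.019019 − (-1.024100))/15 = -1.018680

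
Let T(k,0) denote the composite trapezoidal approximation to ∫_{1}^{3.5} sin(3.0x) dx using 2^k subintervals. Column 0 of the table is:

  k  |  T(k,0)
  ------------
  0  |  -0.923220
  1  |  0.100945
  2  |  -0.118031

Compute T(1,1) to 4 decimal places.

Richardson extrapolation on the trapezoidal column (denominator 4−1=3):
T(1,1) = 0.100945 + (0.100945 − (-0.923220))/3 = 0.442333

0.4423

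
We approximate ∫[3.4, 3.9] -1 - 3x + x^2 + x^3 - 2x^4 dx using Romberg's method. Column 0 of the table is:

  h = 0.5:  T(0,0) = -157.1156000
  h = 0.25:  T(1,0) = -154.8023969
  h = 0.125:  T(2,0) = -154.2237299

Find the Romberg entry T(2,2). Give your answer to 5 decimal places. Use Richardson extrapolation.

-154.03081

Richardson extrapolation on the trapezoidal column (denominator 4−1=3):
T(1,1) = -154.8023969 + (-154.8023969 − (-157.1156000))/3 = -154.0313292
T(2,1) = -154.2237299 + (-154.2237299 − (-154.8023969))/3 = -154.0308409
T(2,2) = (16·(-154.0308409) − (-154.0313292)) / 15 = -154.0308083
(Column j=1 coincides with Simpson's rule on the same nodes.)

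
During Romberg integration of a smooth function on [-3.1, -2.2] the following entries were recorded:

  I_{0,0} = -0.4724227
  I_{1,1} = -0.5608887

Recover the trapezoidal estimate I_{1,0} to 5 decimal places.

-0.53877

From I_{1,1} = (4·I_{1,0} − I_{0,0})/3, solve for I_{1,0}:
4·I_{1,0} = 3·(-0.5608887) + (-0.4724227) = -2.1550888
I_{1,0} = -0.5387722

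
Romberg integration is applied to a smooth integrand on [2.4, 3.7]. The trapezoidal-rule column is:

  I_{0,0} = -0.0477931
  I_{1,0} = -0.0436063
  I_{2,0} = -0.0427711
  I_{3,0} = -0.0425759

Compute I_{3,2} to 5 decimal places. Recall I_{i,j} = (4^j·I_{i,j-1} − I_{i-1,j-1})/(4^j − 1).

Richardson extrapolation on the trapezoidal column (denominator 4−1=3):
I_{2,1} = (4·(-0.0427711) − (-0.0436063)) / 3 = -0.0424927
I_{3,1} = (4·(-0.0425759) − (-0.0427711)) / 3 = -0.0425108
I_{3,2} = (16·(-0.0425108) − (-0.0424927)) / 15 = -0.0425120
(Column j=1 coincides with Simpson's rule on the same nodes.)

-0.04251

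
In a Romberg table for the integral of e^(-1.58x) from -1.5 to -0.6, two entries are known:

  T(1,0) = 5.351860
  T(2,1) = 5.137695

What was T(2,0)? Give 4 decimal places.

From T(2,1) = (4·T(2,0) − T(1,0))/3, solve for T(2,0):
4·T(2,0) = 3·5.137695 + 5.351860 = 20.764945
T(2,0) = 5.191236

5.1912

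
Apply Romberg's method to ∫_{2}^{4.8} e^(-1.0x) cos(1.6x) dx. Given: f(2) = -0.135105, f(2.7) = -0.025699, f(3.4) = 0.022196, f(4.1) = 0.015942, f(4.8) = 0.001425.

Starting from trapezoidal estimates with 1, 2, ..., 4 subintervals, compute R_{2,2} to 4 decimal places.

R_{0,0} (trapezoid, 1 panel, h=2.8000): -0.187152
R_{1,0} (trapezoid, 2 panels, h=1.4000): -0.062502
R_{2,0} (trapezoid, 4 panels, h=0.7000): -0.038081
R_{1,1} = -0.062502 + (-0.062502 − (-0.187152))/3 = -0.020952
R_{2,1} = -0.038081 + (-0.038081 − (-0.062502))/3 = -0.029941
R_{2,2} = -0.029941 + (-0.029941 − (-0.020952))/15 = -0.030540

-0.0305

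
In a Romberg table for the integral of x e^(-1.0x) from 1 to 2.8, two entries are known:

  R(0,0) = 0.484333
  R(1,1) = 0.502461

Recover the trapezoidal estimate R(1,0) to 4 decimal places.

0.4979

From R(1,1) = (4·R(1,0) − R(0,0))/3, solve for R(1,0):
4·R(1,0) = 3·0.502461 + 0.484333 = 1.991716
R(1,0) = 0.497929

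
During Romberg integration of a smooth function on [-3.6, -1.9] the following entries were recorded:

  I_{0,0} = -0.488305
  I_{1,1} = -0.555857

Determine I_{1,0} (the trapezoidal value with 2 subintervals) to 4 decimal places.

-0.5390

From I_{1,1} = (4·I_{1,0} − I_{0,0})/3, solve for I_{1,0}:
4·I_{1,0} = 3·(-0.555857) + (-0.488305) = -2.155876
I_{1,0} = -0.538969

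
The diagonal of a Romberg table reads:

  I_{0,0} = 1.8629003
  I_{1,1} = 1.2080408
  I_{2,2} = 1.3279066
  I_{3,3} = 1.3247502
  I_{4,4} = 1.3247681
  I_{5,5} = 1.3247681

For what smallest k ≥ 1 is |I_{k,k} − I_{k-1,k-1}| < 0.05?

|I_{1,1} − I_{0,0}| = 0.6548595 ≥ 0.05
|I_{2,2} − I_{1,1}| = 0.1198658 ≥ 0.05
|I_{3,3} − I_{2,2}| = 0.0031564 < 0.05

k = 3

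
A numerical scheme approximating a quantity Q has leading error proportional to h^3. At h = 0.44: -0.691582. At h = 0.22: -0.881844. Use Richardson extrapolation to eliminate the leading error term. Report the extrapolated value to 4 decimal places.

The leading error scales as h^3; refining by a factor of 2 reduces it by 2^3 = 8.
Extrapolated value = (8·A(h/2) − A(h)) / (8 − 1)
= (8·(-0.881844) − (-0.691582)) / 7
= -6.363170 / 7 = -0.909024

-0.9090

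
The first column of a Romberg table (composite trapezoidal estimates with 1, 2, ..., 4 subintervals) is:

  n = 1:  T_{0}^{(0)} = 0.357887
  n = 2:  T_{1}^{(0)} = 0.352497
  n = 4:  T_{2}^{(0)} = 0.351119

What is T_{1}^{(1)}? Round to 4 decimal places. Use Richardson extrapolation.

0.3507

T_{1}^{(1)} = (4·0.352497 − 0.357887) / 3 = 0.350700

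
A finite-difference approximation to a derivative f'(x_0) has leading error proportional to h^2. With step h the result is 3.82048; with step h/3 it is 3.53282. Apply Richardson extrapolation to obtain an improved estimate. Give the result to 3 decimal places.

The leading error scales as h^2; refining by a factor of 3 reduces it by 3^2 = 9.
Extrapolated value = (9·A(h/3) − A(h)) / (9 − 1)
= (9·3.53282 − 3.82048) / 8
= 27.97490 / 8 = 3.49686

3.497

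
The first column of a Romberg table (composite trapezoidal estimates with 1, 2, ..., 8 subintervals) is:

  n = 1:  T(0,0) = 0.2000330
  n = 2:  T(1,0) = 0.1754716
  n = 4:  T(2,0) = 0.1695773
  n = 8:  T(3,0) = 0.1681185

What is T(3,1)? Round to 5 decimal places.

0.16763

T(3,1) = 0.1681185 + (0.1681185 − 0.1695773)/3 = 0.1676322
(Column j=1 coincides with Simpson's rule on the same nodes.)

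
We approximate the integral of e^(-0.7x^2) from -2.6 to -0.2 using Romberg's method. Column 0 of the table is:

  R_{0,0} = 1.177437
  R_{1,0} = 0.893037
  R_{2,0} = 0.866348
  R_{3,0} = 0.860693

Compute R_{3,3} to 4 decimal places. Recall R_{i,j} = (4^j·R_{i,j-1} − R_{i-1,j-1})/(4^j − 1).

0.8589

R_{1,1} = (4·0.893037 − 1.177437) / 3 = 0.798237
R_{2,1} = (4·0.866348 − 0.893037) / 3 = 0.857452
R_{3,1} = (4·0.860693 − 0.866348) / 3 = 0.858808
R_{2,2} = 0.857452 + (0.857452 − 0.798237)/15 = 0.861400
R_{3,2} = 0.858808 + (0.858808 − 0.857452)/15 = 0.858898
R_{3,3} = (64·0.858898 − 0.861400) / 63 = 0.858858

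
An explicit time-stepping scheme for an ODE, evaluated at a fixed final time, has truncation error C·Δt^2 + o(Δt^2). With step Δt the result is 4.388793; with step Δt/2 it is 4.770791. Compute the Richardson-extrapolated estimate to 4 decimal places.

4.8981

Extrapolated value = (4·A(Δt/2) − A(Δt)) / (4 − 1)
= (4·4.770791 − 4.388793) / 3
= 14.694371 / 3 = 4.898124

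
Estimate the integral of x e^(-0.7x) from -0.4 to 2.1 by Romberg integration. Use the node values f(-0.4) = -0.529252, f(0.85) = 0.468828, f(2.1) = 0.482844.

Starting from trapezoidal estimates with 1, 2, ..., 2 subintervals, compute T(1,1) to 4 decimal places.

0.7620

T(0,0) (trapezoid, 1 panel, h=2.5000): -0.058010
T(1,0) (trapezoid, 2 panels, h=1.2500): 0.557030
T(1,1) = 0.557030 + (0.557030 − (-0.058010))/3 = 0.762043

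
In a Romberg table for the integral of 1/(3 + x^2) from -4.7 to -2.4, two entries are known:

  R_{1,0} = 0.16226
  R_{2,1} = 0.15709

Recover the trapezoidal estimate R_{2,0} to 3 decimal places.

0.158

From R_{2,1} = (4·R_{2,0} − R_{1,0})/3, solve for R_{2,0}:
4·R_{2,0} = 3·0.15709 + 0.16226 = 0.63353
R_{2,0} = 0.15838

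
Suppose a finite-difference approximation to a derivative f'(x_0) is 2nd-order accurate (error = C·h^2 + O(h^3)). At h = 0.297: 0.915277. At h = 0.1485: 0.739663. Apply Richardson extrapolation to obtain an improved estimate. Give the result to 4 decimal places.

The leading error scales as h^2; refining by a factor of 2 reduces it by 2^2 = 4.
Extrapolated value = (4·A(h/2) − A(h)) / (4 − 1)
= (4·0.739663 − 0.915277) / 3
= 2.043375 / 3 = 0.681125

0.6811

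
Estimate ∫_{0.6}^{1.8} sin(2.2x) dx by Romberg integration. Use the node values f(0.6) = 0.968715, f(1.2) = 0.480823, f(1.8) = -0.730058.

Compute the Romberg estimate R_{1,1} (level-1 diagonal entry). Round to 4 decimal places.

0.4324

R_{0,0} (trapezoid, 1 panel, h=1.2000): 0.143194
R_{1,0} (trapezoid, 2 panels, h=0.6000): 0.360091
R_{1,1} = 0.360091 + (0.360091 − 0.143194)/3 = 0.432390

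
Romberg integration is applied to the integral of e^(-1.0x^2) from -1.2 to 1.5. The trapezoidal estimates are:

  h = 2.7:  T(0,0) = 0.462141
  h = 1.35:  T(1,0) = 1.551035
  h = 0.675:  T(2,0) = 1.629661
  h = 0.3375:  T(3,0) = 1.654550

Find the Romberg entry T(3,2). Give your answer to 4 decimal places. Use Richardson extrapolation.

Richardson extrapolation on the trapezoidal column (denominator 4−1=3):
T(2,1) = 1.629661 + (1.629661 − 1.551035)/3 = 1.655870
T(3,1) = 1.654550 + (1.654550 − 1.629661)/3 = 1.662846
T(3,2) = 1.662846 + (1.662846 − 1.655870)/15 = 1.663311

1.6633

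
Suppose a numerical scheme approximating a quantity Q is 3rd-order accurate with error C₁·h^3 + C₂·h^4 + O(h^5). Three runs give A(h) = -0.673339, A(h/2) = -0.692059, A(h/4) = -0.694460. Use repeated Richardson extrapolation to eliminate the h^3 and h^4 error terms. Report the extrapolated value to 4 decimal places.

First eliminate the h^3 term (factor 2^3 = 8):
  B₁ = (8·(-0.692059) − (-0.673339))/7 = -0.694733
  B₂ = (8·(-0.694460) − (-0.692059))/7 = -0.694803
Then eliminate the h^4 term (factor 2^4 = 16):
  (16·(-0.694803) − (-0.694733))/15 = -0.694808

-0.6948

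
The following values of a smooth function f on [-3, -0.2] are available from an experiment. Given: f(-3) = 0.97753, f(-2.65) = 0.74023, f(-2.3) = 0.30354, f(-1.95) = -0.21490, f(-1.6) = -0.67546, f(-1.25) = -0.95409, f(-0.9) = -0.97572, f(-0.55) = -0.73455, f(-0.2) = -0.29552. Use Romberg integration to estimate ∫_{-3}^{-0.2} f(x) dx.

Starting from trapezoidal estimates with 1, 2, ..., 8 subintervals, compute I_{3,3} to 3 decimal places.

-0.777

I_{0,0} (trapezoid, 1 panel, h=2.8000): 0.95481
I_{1,0} (trapezoid, 2 panels, h=1.4000): -0.46824
I_{2,0} (trapezoid, 4 panels, h=0.7000): -0.70464
I_{3,0} (trapezoid, 8 panels, h=0.3500): -0.75948
I_{1,1} = -0.46824 + (-0.46824 − 0.95481)/3 = -0.94259
I_{2,1} = -0.70464 + (-0.70464 − (-0.46824))/3 = -0.78344
I_{3,1} = -0.75948 + (-0.75948 − (-0.70464))/3 = -0.77776
I_{2,2} = -0.78344 + (-0.78344 − (-0.94259))/15 = -0.77283
I_{3,2} = -0.77776 + (-0.77776 − (-0.78344))/15 = -0.77738
I_{3,3} = -0.77738 + (-0.77738 − (-0.77283))/63 = -0.77745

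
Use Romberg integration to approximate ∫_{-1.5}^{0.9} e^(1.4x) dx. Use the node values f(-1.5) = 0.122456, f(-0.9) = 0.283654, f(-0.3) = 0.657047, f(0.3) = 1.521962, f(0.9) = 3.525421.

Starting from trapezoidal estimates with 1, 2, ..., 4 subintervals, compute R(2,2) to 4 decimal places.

2.4320

R(0,0) (trapezoid, 1 panel, h=2.4000): 4.377452
R(1,0) (trapezoid, 2 panels, h=1.2000): 2.977183
R(2,0) (trapezoid, 4 panels, h=0.6000): 2.571961
R(1,1) = 2.977183 + (2.977183 − 4.377452)/3 = 2.510427
R(2,1) = 2.571961 + (2.571961 − 2.977183)/3 = 2.436887
R(2,2) = 2.436887 + (2.436887 − 2.510427)/15 = 2.431984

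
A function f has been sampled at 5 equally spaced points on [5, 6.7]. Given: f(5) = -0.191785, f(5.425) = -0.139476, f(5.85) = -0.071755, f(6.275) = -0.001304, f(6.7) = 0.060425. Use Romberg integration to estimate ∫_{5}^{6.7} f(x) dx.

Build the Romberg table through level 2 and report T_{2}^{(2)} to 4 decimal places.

T_{0}^{(0)} (trapezoid, 1 panel, h=1.7000): -0.111656
T_{1}^{(0)} (trapezoid, 2 panels, h=0.8500): -0.116820
T_{2}^{(0)} (trapezoid, 4 panels, h=0.4250): -0.118241
T_{1}^{(1)} = -0.116820 + (-0.116820 − (-0.111656))/3 = -0.118541
T_{2}^{(1)} = -0.118241 + (-0.118241 − (-0.116820))/3 = -0.118715
T_{2}^{(2)} = -0.118715 + (-0.118715 − (-0.118541))/15 = -0.118727

-0.1187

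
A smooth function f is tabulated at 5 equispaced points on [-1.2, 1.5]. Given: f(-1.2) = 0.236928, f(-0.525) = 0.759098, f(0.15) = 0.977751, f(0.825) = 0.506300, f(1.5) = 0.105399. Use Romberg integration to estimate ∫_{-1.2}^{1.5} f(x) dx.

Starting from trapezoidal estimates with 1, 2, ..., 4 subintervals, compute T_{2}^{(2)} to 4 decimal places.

1.6387

T_{0}^{(0)} (trapezoid, 1 panel, h=2.7000): 0.462141
T_{1}^{(0)} (trapezoid, 2 panels, h=1.3500): 1.551035
T_{2}^{(0)} (trapezoid, 4 panels, h=0.6750): 1.629661
T_{1}^{(1)} = 1.551035 + (1.551035 − 0.462141)/3 = 1.914000
T_{2}^{(1)} = 1.629661 + (1.629661 − 1.551035)/3 = 1.655870
T_{2}^{(2)} = 1.655870 + (1.655870 − 1.914000)/15 = 1.638661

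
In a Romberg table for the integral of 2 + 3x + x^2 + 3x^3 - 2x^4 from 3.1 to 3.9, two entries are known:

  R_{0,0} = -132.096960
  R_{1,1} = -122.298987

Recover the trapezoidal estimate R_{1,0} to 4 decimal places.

-124.7485

From R_{1,1} = (4·R_{1,0} − R_{0,0})/3, solve for R_{1,0}:
4·R_{1,0} = 3·(-122.298987) + (-132.096960) = -498.993921
R_{1,0} = -124.748480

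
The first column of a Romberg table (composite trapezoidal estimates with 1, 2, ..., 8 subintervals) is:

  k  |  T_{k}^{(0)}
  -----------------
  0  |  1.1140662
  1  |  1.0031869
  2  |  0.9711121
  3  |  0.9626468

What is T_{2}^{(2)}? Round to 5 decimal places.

0.96003

Richardson extrapolation on the trapezoidal column (denominator 4−1=3):
T_{1}^{(1)} = 1.0031869 + (1.0031869 − 1.1140662)/3 = 0.9662271
T_{2}^{(1)} = 0.9711121 + (0.9711121 − 1.0031869)/3 = 0.9604205
T_{2}^{(2)} = 0.9604205 + (0.9604205 − 0.9662271)/15 = 0.9600334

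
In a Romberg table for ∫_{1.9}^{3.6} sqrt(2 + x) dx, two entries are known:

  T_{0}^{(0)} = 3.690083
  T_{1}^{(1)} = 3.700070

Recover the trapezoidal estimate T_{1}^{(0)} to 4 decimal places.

3.6976

From T_{1}^{(1)} = (4·T_{1}^{(0)} − T_{0}^{(0)})/3, solve for T_{1}^{(0)}:
4·T_{1}^{(0)} = 3·3.700070 + 3.690083 = 14.790293
T_{1}^{(0)} = 3.697573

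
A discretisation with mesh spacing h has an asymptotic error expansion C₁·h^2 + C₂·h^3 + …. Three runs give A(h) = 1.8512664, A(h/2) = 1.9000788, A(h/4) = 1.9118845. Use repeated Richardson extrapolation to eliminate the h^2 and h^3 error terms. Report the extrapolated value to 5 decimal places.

First eliminate the h^2 term (factor 2^2 = 4):
  B₁ = (4·1.9000788 − 1.8512664)/3 = 1.9163496
  B₂ = (4·1.9118845 − 1.9000788)/3 = 1.9158197
Then eliminate the h^3 term (factor 2^3 = 8):
  (8·1.9158197 − 1.9163496)/7 = 1.9157440

1.91574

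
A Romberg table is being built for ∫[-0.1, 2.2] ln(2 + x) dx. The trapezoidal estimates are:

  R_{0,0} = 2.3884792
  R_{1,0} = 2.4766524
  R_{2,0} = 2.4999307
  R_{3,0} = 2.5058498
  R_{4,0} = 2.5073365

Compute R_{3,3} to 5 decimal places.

2.50783

R_{1,1} = 2.4766524 + (2.4766524 − 2.3884792)/3 = 2.5060435
R_{2,1} = (4·2.4999307 − 2.4766524) / 3 = 2.5076901
R_{3,1} = (4·2.5058498 − 2.4999307) / 3 = 2.5078228
R_{2,2} = 2.5076901 + (2.5076901 − 2.5060435)/15 = 2.5077999
R_{3,2} = (16·2.5078228 − 2.5076901) / 15 = 2.5078316
R_{3,3} = 2.5078316 + (2.5078316 − 2.5077999)/63 = 2.5078321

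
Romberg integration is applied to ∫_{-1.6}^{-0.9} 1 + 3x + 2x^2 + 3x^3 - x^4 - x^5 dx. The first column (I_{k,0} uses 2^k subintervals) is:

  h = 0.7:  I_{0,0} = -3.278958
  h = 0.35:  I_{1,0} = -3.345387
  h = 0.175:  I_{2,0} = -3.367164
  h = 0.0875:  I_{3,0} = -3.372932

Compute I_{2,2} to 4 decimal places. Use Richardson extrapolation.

Richardson extrapolation on the trapezoidal column (denominator 4−1=3):
I_{1,1} = (4·(-3.345387) − (-3.278958)) / 3 = -3.367530
I_{2,1} = -3.367164 + (-3.367164 − (-3.345387))/3 = -3.374423
I_{2,2} = (16·(-3.374423) − (-3.367530)) / 15 = -3.374883

-3.3749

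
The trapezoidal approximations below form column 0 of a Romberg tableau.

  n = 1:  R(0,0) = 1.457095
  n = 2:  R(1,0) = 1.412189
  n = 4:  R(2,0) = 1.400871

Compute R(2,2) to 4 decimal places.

Richardson extrapolation on the trapezoidal column (denominator 4−1=3):
R(1,1) = (4·1.412189 − 1.457095) / 3 = 1.397220
R(2,1) = (4·1.400871 − 1.412189) / 3 = 1.397098
R(2,2) = 1.397098 + (1.397098 − 1.397220)/15 = 1.397090

1.3971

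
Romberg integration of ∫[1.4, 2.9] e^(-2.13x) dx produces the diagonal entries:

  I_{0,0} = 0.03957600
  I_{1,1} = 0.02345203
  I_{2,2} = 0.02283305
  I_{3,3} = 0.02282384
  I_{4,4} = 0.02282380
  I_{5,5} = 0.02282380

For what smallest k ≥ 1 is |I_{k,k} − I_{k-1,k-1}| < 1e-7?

|I_{1,1} − I_{0,0}| = 0.01612397 ≥ 1e-7
|I_{2,2} − I_{1,1}| = 0.00061898 ≥ 1e-7
|I_{3,3} − I_{2,2}| = 0.00000921 ≥ 1e-7
|I_{4,4} − I_{3,3}| = 0.00000004 < 1e-7

k = 4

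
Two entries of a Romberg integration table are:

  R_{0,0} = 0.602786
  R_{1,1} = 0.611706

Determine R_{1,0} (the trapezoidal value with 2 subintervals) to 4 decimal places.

0.6095

From R_{1,1} = (4·R_{1,0} − R_{0,0})/3, solve for R_{1,0}:
4·R_{1,0} = 3·0.611706 + 0.602786 = 2.437904
R_{1,0} = 0.609476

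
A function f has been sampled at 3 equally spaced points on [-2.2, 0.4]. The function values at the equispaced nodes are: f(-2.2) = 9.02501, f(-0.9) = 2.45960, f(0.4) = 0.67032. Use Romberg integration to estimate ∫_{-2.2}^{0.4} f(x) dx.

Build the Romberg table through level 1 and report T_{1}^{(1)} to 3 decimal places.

8.465

T_{0}^{(0)} (trapezoid, 1 panel, h=2.6000): 12.60393
T_{1}^{(0)} (trapezoid, 2 panels, h=1.3000): 9.49944
T_{1}^{(1)} = 9.49944 + (9.49944 − 12.60393)/3 = 8.46461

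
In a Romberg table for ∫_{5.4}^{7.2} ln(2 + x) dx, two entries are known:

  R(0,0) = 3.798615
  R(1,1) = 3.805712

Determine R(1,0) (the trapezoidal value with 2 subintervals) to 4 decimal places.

3.8039

From R(1,1) = (4·R(1,0) − R(0,0))/3, solve for R(1,0):
4·R(1,0) = 3·3.805712 + 3.798615 = 15.215751
R(1,0) = 3.803938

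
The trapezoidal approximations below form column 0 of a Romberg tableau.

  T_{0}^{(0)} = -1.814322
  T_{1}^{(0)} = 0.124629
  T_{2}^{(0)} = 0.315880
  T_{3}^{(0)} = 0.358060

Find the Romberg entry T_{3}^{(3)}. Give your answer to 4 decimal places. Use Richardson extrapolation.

0.3719

Richardson extrapolation on the trapezoidal column (denominator 4−1=3):
T_{1}^{(1)} = 0.124629 + (0.124629 − (-1.814322))/3 = 0.770946
T_{2}^{(1)} = 0.315880 + (0.315880 − 0.124629)/3 = 0.379630
T_{3}^{(1)} = (4·0.358060 − 0.315880) / 3 = 0.372120
T_{2}^{(2)} = 0.379630 + (0.379630 − 0.770946)/15 = 0.353542
T_{3}^{(2)} = (16·0.372120 − 0.379630) / 15 = 0.371619
T_{3}^{(3)} = (64·0.371619 − 0.353542) / 63 = 0.371906
(Column j=1 coincides with Simpson's rule on the same nodes.)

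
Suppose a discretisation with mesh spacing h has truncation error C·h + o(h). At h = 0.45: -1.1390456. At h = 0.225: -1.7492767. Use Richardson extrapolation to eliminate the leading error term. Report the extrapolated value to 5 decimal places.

-2.35951

The leading error scales as h; refining by a factor of 2 reduces it by 2^1 = 2.
Extrapolated value = (2·A(h/2) − A(h)) / (2 − 1)
= (2·(-1.7492767) − (-1.1390456)) / 1
= -2.3595078 / 1 = -2.3595078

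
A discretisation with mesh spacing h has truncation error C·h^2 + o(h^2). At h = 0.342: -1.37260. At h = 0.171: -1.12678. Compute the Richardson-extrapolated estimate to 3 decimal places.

-1.045

The leading error scales as h^2; refining by a factor of 2 reduces it by 2^2 = 4.
Extrapolated value = (4·A(h/2) − A(h)) / (4 − 1)
= (4·(-1.12678) − (-1.37260)) / 3
= -3.13452 / 3 = -1.04484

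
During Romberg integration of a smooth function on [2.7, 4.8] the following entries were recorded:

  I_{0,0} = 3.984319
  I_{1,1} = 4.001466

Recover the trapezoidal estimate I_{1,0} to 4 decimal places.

From I_{1,1} = (4·I_{1,0} − I_{0,0})/3, solve for I_{1,0}:
4·I_{1,0} = 3·4.001466 + 3.984319 = 15.988717
I_{1,0} = 3.997179

3.9972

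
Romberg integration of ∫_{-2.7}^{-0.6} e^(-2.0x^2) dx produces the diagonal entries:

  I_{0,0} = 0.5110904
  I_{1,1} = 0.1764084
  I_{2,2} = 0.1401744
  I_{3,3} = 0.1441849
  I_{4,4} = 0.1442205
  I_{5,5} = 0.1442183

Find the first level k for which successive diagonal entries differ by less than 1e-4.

k = 4

|I_{1,1} − I_{0,0}| = 0.3346820 ≥ 1e-4
|I_{2,2} − I_{1,1}| = 0.0362340 ≥ 1e-4
|I_{3,3} − I_{2,2}| = 0.0040105 ≥ 1e-4
|I_{4,4} − I_{3,3}| = 0.0000356 < 1e-4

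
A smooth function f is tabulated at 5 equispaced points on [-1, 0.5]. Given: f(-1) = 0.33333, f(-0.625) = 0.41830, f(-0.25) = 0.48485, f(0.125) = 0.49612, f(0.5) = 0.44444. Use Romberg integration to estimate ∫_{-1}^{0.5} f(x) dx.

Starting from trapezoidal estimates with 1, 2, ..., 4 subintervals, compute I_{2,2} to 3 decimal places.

0.675

I_{0,0} (trapezoid, 1 panel, h=1.5000): 0.58333
I_{1,0} (trapezoid, 2 panels, h=0.7500): 0.65530
I_{2,0} (trapezoid, 4 panels, h=0.3750): 0.67056
I_{1,1} = 0.65530 + (0.65530 − 0.58333)/3 = 0.67929
I_{2,1} = 0.67056 + (0.67056 − 0.65530)/3 = 0.67565
I_{2,2} = 0.67565 + (0.67565 − 0.67929)/15 = 0.67541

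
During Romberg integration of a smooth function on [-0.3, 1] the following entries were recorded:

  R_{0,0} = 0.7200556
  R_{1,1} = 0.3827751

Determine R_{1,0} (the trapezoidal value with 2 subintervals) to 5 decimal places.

From R_{1,1} = (4·R_{1,0} − R_{0,0})/3, solve for R_{1,0}:
4·R_{1,0} = 3·0.3827751 + 0.7200556 = 1.8683809
R_{1,0} = 0.4670952

0.46710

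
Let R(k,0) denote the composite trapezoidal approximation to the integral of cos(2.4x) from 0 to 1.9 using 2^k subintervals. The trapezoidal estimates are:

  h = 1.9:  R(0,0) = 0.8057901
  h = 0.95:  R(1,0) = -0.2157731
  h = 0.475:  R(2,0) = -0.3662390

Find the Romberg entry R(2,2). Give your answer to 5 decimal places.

-0.40707

Richardson extrapolation on the trapezoidal column (denominator 4−1=3):
R(1,1) = -0.2157731 + (-0.2157731 − 0.8057901)/3 = -0.5562942
R(2,1) = (4·(-0.3662390) − (-0.2157731)) / 3 = -0.4163943
R(2,2) = -0.4163943 + (-0.4163943 − (-0.5562942))/15 = -0.4070676
(Column j=1 coincides with Simpson's rule on the same nodes.)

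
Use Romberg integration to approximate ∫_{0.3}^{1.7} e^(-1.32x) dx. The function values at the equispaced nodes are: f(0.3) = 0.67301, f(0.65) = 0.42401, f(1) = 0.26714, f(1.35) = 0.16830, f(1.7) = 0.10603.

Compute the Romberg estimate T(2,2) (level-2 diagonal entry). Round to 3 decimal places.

0.430

T(0,0) (trapezoid, 1 panel, h=1.4000): 0.54533
T(1,0) (trapezoid, 2 panels, h=0.7000): 0.45966
T(2,0) (trapezoid, 4 panels, h=0.3500): 0.43714
T(1,1) = 0.45966 + (0.45966 − 0.54533)/3 = 0.43110
T(2,1) = 0.43714 + (0.43714 − 0.45966)/3 = 0.42963
T(2,2) = 0.42963 + (0.42963 − 0.43110)/15 = 0.42953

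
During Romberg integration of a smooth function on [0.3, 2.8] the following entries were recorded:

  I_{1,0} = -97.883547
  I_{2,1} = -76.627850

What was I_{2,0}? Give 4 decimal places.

From I_{2,1} = (4·I_{2,0} − I_{1,0})/3, solve for I_{2,0}:
4·I_{2,0} = 3·(-76.627850) + (-97.883547) = -327.767097
I_{2,0} = -81.941774

-81.9418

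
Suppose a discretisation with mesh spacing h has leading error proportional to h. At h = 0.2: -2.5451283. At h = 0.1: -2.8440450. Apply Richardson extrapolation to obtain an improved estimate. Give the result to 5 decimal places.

-3.14296

The leading error scales as h; refining by a factor of 2 reduces it by 2^1 = 2.
Extrapolated value = (2·A(h/2) − A(h)) / (2 − 1)
= (2·(-2.8440450) − (-2.5451283)) / 1
= -3.1429617 / 1 = -3.1429617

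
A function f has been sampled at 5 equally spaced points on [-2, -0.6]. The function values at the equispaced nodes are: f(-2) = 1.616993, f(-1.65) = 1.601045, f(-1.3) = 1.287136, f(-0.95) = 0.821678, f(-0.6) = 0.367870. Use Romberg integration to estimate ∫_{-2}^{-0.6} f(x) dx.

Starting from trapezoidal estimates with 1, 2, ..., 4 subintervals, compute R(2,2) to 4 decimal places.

R(0,0) (trapezoid, 1 panel, h=1.4000): 1.389404
R(1,0) (trapezoid, 2 panels, h=0.7000): 1.595697
R(2,0) (trapezoid, 4 panels, h=0.3500): 1.645802
R(1,1) = 1.595697 + (1.595697 − 1.389404)/3 = 1.664461
R(2,1) = 1.645802 + (1.645802 − 1.595697)/3 = 1.662504
R(2,2) = 1.662504 + (1.662504 − 1.664461)/15 = 1.662374

1.6624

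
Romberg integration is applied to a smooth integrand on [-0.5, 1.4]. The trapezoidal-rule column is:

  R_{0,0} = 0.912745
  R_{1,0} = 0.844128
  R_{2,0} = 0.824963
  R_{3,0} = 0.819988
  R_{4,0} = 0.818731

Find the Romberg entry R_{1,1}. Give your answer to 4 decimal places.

0.8213

Richardson extrapolation on the trapezoidal column (denominator 4−1=3):
R_{1,1} = 0.844128 + (0.844128 − 0.912745)/3 = 0.821256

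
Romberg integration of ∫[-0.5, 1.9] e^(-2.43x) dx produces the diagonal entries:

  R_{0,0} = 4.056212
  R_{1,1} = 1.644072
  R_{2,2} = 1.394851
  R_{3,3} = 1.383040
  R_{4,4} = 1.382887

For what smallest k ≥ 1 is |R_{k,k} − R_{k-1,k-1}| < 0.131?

|R_{1,1} − R_{0,0}| = 2.412140 ≥ 0.131
|R_{2,2} − R_{1,1}| = 0.249221 ≥ 0.131
|R_{3,3} − R_{2,2}| = 0.011811 < 0.131

k = 3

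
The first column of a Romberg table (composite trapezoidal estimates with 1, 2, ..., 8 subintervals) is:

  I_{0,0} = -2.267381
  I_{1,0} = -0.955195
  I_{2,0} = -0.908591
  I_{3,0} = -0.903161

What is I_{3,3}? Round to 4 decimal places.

-0.9016

I_{1,1} = -0.955195 + (-0.955195 − (-2.267381))/3 = -0.517800
I_{2,1} = (4·(-0.908591) − (-0.955195)) / 3 = -0.893056
I_{3,1} = (4·(-0.903161) − (-0.908591)) / 3 = -0.901351
I_{2,2} = (16·(-0.893056) − (-0.517800)) / 15 = -0.918073
I_{3,2} = (16·(-0.901351) − (-0.893056)) / 15 = -0.901904
I_{3,3} = (64·(-0.901904) − (-0.918073)) / 63 = -0.901647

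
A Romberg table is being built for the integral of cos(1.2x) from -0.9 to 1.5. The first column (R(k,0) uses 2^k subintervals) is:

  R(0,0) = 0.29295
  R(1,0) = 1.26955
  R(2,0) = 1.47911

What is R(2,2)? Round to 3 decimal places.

1.546

Richardson extrapolation on the trapezoidal column (denominator 4−1=3):
R(1,1) = (4·1.26955 − 0.29295) / 3 = 1.59508
R(2,1) = (4·1.47911 − 1.26955) / 3 = 1.54896
R(2,2) = (16·1.54896 − 1.59508) / 15 = 1.54589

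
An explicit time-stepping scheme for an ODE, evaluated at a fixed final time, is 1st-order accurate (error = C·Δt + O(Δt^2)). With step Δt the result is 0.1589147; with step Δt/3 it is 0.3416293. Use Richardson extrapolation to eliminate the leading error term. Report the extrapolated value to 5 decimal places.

0.43299

The leading error scales as Δt; refining by a factor of 3 reduces it by 3^1 = 3.
Extrapolated value = (3·A(Δt/3) − A(Δt)) / (3 − 1)
= (3·0.3416293 − 0.1589147) / 2
= 0.8659732 / 2 = 0.4329866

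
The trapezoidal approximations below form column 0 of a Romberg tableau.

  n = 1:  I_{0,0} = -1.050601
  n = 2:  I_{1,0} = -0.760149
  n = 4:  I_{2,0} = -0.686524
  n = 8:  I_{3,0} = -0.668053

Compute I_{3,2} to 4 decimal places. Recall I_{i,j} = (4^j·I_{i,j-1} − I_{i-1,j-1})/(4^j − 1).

I_{2,1} = -0.686524 + (-0.686524 − (-0.760149))/3 = -0.661982
I_{3,1} = (4·(-0.668053) − (-0.686524)) / 3 = -0.661896
I_{3,2} = -0.661896 + (-0.661896 − (-0.661982))/15 = -0.661890

-0.6619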